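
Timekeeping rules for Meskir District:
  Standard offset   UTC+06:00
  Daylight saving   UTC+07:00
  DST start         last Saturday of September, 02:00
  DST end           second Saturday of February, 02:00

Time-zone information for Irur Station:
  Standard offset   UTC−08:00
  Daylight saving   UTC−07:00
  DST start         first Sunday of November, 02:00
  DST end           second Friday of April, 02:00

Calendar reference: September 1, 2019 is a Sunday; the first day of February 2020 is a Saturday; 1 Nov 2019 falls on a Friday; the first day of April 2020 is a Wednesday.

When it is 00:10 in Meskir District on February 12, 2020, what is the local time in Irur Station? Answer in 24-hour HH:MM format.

11:10

1 September 2019 is a Sunday, so Saturdays fall on 7, 14, 21, 28; the last is September 28.
1 February 2020 is a Saturday, so the first Saturday is February 1 and the second is February 8.
Daylight saving runs 28 September 2019 – 8 February 2020; February 12, 2020 is outside that window, so Meskir District is on standard time at UTC+06:00.
00:10 Meskir District − 6h = 18:10 UTC (rolling into the previous day, 11 February 2020).
1 November 2019 is a Friday, so the first Sunday is November 3.
1 April 2020 is a Wednesday, so the first Friday is April 3 and the second is April 10.
At the standard offset (UTC−08:00), 18:10 UTC − 8h = 10:10 Irur Station standard time.
The standard-time date in Irur Station, February 11, 2020, lies within the daylight-saving period (3 November 2019 – 10 April 2020), so Irur Station is on daylight time, UTC−07:00.
18:10 UTC − 7h = 11:10 Irur Station.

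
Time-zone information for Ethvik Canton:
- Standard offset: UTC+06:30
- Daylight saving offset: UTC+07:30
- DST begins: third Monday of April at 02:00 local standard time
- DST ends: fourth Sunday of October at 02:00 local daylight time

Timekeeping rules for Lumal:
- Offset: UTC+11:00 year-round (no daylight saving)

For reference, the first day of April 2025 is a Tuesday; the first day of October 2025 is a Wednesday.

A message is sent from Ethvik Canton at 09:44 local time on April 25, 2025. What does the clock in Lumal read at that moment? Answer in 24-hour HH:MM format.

13:14

1 April 2025 is a Tuesday, so the first Monday is April 7 and the third is April 21.
1 October 2025 is a Wednesday, so the first Sunday is October 5 and the fourth is October 26.
Daylight saving runs 21 April – 26 October; April 25, 2025 is inside that window, so Ethvik Canton is at UTC+07:30.
09:44 Ethvik Canton − 7h30m = 02:14 UTC.
Lumal has no daylight saving, so its offset is UTC+11:00 year-round.
02:14 UTC + 11h = 13:14 Lumal.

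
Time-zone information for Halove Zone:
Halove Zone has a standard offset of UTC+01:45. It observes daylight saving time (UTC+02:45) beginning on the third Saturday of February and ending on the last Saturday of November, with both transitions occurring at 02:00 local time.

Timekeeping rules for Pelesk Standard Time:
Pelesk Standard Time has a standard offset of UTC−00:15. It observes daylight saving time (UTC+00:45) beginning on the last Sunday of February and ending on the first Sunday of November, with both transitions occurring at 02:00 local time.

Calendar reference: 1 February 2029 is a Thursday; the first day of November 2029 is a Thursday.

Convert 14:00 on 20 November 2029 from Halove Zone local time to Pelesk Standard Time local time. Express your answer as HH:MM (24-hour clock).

11:00

1 February 2029 is a Thursday, so the first Saturday is February 3 and the third is February 17.
1 November 2029 is a Thursday, so Saturdays fall on 3, 10, 17, 24; the last is November 24.
20 November 2029 lies within the daylight-saving period (17 February – 24 November), so Halove Zone is on daylight time, UTC+02:45.
14:00 Halove Zone − 2h45m = 11:15 UTC.
1 February 2029 is a Thursday, so Sundays fall on 4, 11, 18, 25; the last is February 25.
1 November 2029 is a Thursday, so the first Sunday is November 4.
At the standard offset (UTC−00:15), 11:15 UTC − 0h15m = 11:00 Pelesk Standard Time standard time.
Daylight saving runs 25 February – 4 November; the standard-time date in Pelesk Standard Time, 20 November 2029, is outside that window, so Pelesk Standard Time is on standard time at UTC−00:15.
11:15 UTC − 0h15m = 11:00 Pelesk Standard Time.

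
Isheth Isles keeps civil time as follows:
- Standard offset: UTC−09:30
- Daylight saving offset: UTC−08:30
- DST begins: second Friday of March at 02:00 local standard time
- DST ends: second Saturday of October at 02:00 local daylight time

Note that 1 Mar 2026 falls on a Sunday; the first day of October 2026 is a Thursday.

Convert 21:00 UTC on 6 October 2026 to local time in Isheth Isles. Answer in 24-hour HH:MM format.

12:30

1 March 2026 is a Sunday, so the first Friday is March 6 and the second is March 13.
1 October 2026 is a Thursday, so the first Saturday is October 3 and the second is October 10.
At the standard offset (UTC−09:30), 21:00 UTC − 9h30m = 11:30 Isheth Isles standard time.
Daylight saving runs 13 March – 10 October; the standard-time date in Isheth Isles, 6 October 2026, is inside that window, so Isheth Isles is at UTC−08:30.
21:00 UTC − 8h30m = 12:30 local.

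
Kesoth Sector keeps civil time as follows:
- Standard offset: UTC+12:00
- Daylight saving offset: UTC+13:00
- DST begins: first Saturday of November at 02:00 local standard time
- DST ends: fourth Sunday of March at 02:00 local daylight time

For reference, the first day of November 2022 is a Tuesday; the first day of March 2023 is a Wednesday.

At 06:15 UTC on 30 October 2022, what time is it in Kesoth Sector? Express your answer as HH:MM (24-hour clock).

1 November 2022 is a Tuesday, so the first Saturday is November 5.
1 March 2023 is a Wednesday, so the first Sunday is March 5 and the fourth is March 26.
At the standard offset (UTC+12:00), 06:15 UTC + 12h = 18:15 Kesoth Sector standard time.
Daylight saving runs 5 November 2022 – 26 March 2023; the standard-time date in Kesoth Sector, 30 October 2022, is outside that window, so Kesoth Sector is on standard time at UTC+12:00.
06:15 UTC + 12h = 18:15 local.

18:15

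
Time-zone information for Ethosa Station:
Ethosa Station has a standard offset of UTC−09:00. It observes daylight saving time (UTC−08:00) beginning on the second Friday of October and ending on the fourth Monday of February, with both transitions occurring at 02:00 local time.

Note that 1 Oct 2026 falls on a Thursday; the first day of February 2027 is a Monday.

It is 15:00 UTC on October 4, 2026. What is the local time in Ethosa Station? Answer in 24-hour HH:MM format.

1 October 2026 is a Thursday, so the first Friday is October 2 and the second is October 9.
1 February 2027 is a Monday, so the first Monday is February 1 and the fourth is February 22.
At the standard offset (UTC−09:00), 15:00 UTC − 9h = 06:00 Ethosa Station standard time.
Daylight saving runs 9 October 2026 – 22 February 2027; the standard-time date in Ethosa Station, October 4, 2026, is outside that window, so Ethosa Station is on standard time at UTC−09:00.
15:00 UTC − 9h = 06:00 local.

06:00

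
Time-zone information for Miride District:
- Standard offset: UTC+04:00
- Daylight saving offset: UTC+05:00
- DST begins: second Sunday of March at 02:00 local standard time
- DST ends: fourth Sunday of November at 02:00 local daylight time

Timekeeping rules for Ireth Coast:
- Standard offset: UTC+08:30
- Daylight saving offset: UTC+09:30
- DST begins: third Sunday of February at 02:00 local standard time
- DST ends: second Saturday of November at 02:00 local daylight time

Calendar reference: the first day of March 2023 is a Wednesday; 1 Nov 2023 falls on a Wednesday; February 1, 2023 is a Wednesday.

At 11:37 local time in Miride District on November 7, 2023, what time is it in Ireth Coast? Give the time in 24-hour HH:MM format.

1 March 2023 is a Wednesday, so the first Sunday is March 5 and the second is March 12.
1 November 2023 is a Wednesday, so the first Sunday is November 5 and the fourth is November 26.
November 7, 2023 lies within the daylight-saving period (12 March – 26 November), so Miride District is on daylight time, UTC+05:00.
11:37 Miride District − 5h = 06:37 UTC.
1 February 2023 is a Wednesday, so the first Sunday is February 5 and the third is February 19.
1 November 2023 is a Wednesday, so the first Saturday is November 4 and the second is November 11.
At the standard offset (UTC+08:30), 06:37 UTC + 8h30m = 15:07 Ireth Coast standard time.
The standard-time date in Ireth Coast, November 7, 2023, lies within the daylight-saving period (19 February – 11 November), so Ireth Coast is on daylight time, UTC+09:30.
06:37 UTC + 9h30m = 16:07 Ireth Coast.

16:07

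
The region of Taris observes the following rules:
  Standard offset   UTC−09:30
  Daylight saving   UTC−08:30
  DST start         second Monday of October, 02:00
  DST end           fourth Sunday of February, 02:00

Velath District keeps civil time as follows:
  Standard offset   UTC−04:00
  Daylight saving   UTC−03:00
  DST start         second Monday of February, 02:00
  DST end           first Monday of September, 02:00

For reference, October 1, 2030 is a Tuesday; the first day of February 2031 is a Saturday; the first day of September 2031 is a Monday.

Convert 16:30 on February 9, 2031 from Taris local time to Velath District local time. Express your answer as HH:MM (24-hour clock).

21:00

1 October 2030 is a Tuesday, so the first Monday is October 7 and the second is October 14.
1 February 2031 is a Saturday, so the first Sunday is February 2 and the fourth is February 23.
February 9, 2031 lies within the daylight-saving period (14 October 2030 – 23 February 2031), so Taris is on daylight time, UTC−08:30.
16:30 Taris + 8h30m = 01:00 UTC (rolling into the next day, 10 February 2031).
1 February 2031 is a Saturday, so the first Monday is February 3 and the second is February 10.
1 September 2031 is a Monday, so the first Monday is September 1.
At the standard offset (UTC−04:00), 01:00 UTC − 4h = 21:00 Velath District standard time (rolling into the previous day, 9 February 2031).
The standard-time date in Velath District, February 9, 2031, is outside the daylight-saving period (10 February – 1 September), so Velath District is on standard time, UTC−04:00.
01:00 UTC − 4h = 21:00 Velath District (rolling into the previous day, 9 February 2031).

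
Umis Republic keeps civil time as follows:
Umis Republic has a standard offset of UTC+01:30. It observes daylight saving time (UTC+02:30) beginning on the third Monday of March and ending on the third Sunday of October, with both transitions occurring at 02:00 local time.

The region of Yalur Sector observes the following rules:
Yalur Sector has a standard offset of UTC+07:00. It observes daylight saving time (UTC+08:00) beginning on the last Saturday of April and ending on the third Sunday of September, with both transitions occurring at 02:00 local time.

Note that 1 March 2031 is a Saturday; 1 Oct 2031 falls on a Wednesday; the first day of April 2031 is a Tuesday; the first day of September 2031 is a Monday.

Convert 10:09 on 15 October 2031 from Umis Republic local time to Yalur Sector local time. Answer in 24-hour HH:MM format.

1 March 2031 is a Saturday, so the first Monday is March 3 and the third is March 17.
1 October 2031 is a Wednesday, so the first Sunday is October 5 and the third is October 19.
15 October 2031 falls between 17 March and 19 October, so daylight saving is in effect and Umis Republic is at UTC+02:30.
10:09 Umis Republic − 2h30m = 07:39 UTC.
1 April 2031 is a Tuesday, so Saturdays fall on 5, 12, 19, 26; the last is April 26.
1 September 2031 is a Monday, so the first Sunday is September 7 and the third is September 21.
At the standard offset (UTC+07:00), 07:39 UTC + 7h = 14:39 Yalur Sector standard time.
The standard-time date in Yalur Sector, 15 October 2031, is outside the daylight-saving period (26 April – 21 September), so Yalur Sector is on standard time, UTC+07:00.
07:39 UTC + 7h = 14:39 Yalur Sector.

14:39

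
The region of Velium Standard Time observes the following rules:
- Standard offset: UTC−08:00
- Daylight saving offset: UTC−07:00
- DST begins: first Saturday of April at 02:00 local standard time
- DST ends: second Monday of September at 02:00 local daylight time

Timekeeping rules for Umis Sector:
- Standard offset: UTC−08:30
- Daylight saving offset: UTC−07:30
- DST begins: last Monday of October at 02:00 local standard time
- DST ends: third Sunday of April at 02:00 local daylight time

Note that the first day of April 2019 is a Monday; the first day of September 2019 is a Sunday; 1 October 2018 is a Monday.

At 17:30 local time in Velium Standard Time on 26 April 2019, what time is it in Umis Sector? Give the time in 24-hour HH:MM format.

16:00

1 April 2019 is a Monday, so the first Saturday is April 6.
1 September 2019 is a Sunday, so the first Monday is September 2 and the second is September 9.
26 April 2019 falls between 6 April and 9 September, so daylight saving is in effect and Velium Standard Time is at UTC−07:00.
17:30 Velium Standard Time + 7h = 00:30 UTC (rolling into the next day, 27 April 2019).
1 October 2018 is a Monday, so Mondays fall on 1, 8, 15, 22, 29; the last is October 29.
1 April 2019 is a Monday, so the first Sunday is April 7 and the third is April 21.
At the standard offset (UTC−08:30), 00:30 UTC − 8h30m = 16:00 Umis Sector standard time (rolling into the previous day, 26 April 2019).
The standard-time date in Umis Sector, 26 April 2019, does not fall between 29 October 2018 and 21 April 2019, so daylight saving is not in effect and Umis Sector is at UTC−08:30.
00:30 UTC − 8h30m = 16:00 Umis Sector (rolling into the previous day, 26 April 2019).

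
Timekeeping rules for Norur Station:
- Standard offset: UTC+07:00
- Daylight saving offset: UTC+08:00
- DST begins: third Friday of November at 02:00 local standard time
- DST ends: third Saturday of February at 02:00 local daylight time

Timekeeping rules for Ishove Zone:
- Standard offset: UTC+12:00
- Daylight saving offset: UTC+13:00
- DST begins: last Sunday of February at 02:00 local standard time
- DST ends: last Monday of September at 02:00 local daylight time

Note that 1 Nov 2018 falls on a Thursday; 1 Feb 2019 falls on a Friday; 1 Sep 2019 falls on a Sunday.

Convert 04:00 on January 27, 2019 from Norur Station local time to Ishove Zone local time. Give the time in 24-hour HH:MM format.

1 November 2018 is a Thursday, so the first Friday is November 2 and the third is November 16.
1 February 2019 is a Friday, so the first Saturday is February 2 and the third is February 16.
January 27, 2019 falls between 16 November 2018 and 16 February 2019, so daylight saving is in effect and Norur Station is at UTC+08:00.
04:00 Norur Station − 8h = 20:00 UTC (rolling into the previous day, 26 January 2019).
1 February 2019 is a Friday, so Sundays fall on 3, 10, 17, 24; the last is February 24.
1 September 2019 is a Sunday, so Mondays fall on 2, 9, 16, 23, 30; the last is September 30.
At the standard offset (UTC+12:00), 20:00 UTC + 12h = 08:00 Ishove Zone standard time (rolling into the next day, 27 January 2019).
Daylight saving runs 24 February – 30 September; the standard-time date in Ishove Zone, January 27, 2019, is outside that window, so Ishove Zone is on standard time at UTC+12:00.
20:00 UTC + 12h = 08:00 Ishove Zone (rolling into the next day, 27 January 2019).

08:00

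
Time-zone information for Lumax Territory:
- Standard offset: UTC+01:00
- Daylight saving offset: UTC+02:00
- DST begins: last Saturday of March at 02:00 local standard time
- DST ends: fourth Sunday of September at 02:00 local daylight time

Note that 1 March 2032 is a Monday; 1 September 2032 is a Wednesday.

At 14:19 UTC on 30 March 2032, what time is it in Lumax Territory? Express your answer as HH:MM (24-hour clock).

1 March 2032 is a Monday, so Saturdays fall on 6, 13, 20, 27; the last is March 27.
1 September 2032 is a Wednesday, so the first Sunday is September 5 and the fourth is September 26.
At the standard offset (UTC+01:00), 14:19 UTC + 1h = 15:19 Lumax Territory standard time.
The standard-time date in Lumax Territory, 30 March 2032, lies within the daylight-saving period (27 March – 26 September), so Lumax Territory is on daylight time, UTC+02:00.
14:19 UTC + 2h = 16:19 local.

16:19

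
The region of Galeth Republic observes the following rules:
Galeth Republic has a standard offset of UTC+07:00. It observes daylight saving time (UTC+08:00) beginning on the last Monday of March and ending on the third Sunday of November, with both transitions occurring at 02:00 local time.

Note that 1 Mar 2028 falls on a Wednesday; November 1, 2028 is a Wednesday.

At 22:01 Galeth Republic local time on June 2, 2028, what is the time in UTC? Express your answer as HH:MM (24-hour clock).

14:01

1 March 2028 is a Wednesday, so Mondays fall on 6, 13, 20, 27; the last is March 27.
1 November 2028 is a Wednesday, so the first Sunday is November 5 and the third is November 19.
June 2, 2028 falls between 27 March and 19 November, so daylight saving is in effect and Galeth Republic is at UTC+08:00.
22:01 local − 8h = 14:01 UTC.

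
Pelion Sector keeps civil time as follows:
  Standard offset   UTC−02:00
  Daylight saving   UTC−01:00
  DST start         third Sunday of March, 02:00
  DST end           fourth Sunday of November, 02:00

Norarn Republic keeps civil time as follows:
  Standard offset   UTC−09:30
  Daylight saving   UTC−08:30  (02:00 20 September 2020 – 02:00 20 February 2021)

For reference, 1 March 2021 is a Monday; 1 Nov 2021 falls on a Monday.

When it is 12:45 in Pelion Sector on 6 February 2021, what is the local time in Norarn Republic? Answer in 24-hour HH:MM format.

1 March 2021 is a Monday, so the first Sunday is March 7 and the third is March 21.
1 November 2021 is a Monday, so the first Sunday is November 7 and the fourth is November 28.
6 February 2021 is outside the daylight-saving period (21 March – 28 November), so Pelion Sector is on standard time, UTC−02:00.
12:45 Pelion Sector + 2h = 14:45 UTC.
At the standard offset (UTC−09:30), 14:45 UTC − 9h30m = 05:15 Norarn Republic standard time.
The standard-time date in Norarn Republic, 6 February 2021, lies within the daylight-saving period (20 September 2020 – 20 February 2021), so Norarn Republic is on daylight time, UTC−08:30.
14:45 UTC − 8h30m = 06:15 Norarn Republic.

06:15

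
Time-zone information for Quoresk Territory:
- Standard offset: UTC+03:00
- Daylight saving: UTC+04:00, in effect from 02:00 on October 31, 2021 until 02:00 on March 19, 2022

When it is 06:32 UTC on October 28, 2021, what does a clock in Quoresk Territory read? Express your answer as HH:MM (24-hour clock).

At the standard offset (UTC+03:00), 06:32 UTC + 3h = 09:32 Quoresk Territory standard time.
The standard-time date in Quoresk Territory, October 28, 2021, does not fall between 31 October 2021 and 19 March 2022, so daylight saving is not in effect and Quoresk Territory is at UTC+03:00.
06:32 UTC + 3h = 09:32 local.

09:32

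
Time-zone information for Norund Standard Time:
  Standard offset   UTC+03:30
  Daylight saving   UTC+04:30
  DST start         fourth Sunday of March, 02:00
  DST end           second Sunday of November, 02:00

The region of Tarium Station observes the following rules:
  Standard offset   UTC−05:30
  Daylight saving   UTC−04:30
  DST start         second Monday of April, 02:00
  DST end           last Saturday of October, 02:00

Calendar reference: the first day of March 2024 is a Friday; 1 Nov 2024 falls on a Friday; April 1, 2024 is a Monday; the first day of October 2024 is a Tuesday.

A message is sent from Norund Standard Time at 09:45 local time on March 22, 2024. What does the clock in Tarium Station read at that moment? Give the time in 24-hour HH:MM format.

00:45

1 March 2024 is a Friday, so the first Sunday is March 3 and the fourth is March 24.
1 November 2024 is a Friday, so the first Sunday is November 3 and the second is November 10.
Daylight saving runs 24 March – 10 November; March 22, 2024 is outside that window, so Norund Standard Time is on standard time at UTC+03:30.
09:45 Norund Standard Time − 3h30m = 06:15 UTC.
1 April 2024 is a Monday, so the first Monday is April 1 and the second is April 8.
1 October 2024 is a Tuesday, so Saturdays fall on 5, 12, 19, 26; the last is October 26.
At the standard offset (UTC−05:30), 06:15 UTC − 5h30m = 00:45 Tarium Station standard time.
The standard-time date in Tarium Station, March 22, 2024, does not fall between 8 April and 26 October, so daylight saving is not in effect and Tarium Station is at UTC−05:30.
06:15 UTC − 5h30m = 00:45 Tarium Station.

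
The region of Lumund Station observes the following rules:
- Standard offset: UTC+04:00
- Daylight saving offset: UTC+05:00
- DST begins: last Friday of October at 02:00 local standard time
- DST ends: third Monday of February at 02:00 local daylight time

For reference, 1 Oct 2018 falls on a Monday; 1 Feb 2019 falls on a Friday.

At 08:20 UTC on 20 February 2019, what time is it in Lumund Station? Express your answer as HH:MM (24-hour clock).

1 October 2018 is a Monday, so Fridays fall on 5, 12, 19, 26; the last is October 26.
1 February 2019 is a Friday, so the first Monday is February 4 and the third is February 18.
At the standard offset (UTC+04:00), 08:20 UTC + 4h = 12:20 Lumund Station standard time.
The standard-time date in Lumund Station, 20 February 2019, is outside the daylight-saving period (26 October 2018 – 18 February 2019), so Lumund Station is on standard time, UTC+04:00.
08:20 UTC + 4h = 12:20 local.

12:20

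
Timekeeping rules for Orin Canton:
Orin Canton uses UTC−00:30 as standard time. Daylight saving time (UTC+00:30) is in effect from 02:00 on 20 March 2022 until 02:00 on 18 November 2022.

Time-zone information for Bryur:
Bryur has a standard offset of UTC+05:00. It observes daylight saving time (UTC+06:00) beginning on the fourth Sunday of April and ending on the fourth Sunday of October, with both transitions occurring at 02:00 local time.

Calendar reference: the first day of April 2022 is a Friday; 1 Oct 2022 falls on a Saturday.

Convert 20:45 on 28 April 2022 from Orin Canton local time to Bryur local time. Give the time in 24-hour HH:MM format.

Daylight saving runs 20 March – 18 November; 28 April 2022 is inside that window, so Orin Canton is at UTC+00:30.
20:45 Orin Canton − 0h30m = 20:15 UTC.
1 April 2022 is a Friday, so the first Sunday is April 3 and the fourth is April 24.
1 October 2022 is a Saturday, so the first Sunday is October 2 and the fourth is October 23.
At the standard offset (UTC+05:00), 20:15 UTC + 5h = 01:15 Bryur standard time (rolling into the next day, 29 April 2022).
Daylight saving runs 24 April – 23 October; the standard-time date in Bryur, 29 April 2022, is inside that window, so Bryur is at UTC+06:00.
20:15 UTC + 6h = 02:15 Bryur (rolling into the next day, 29 April 2022).

02:15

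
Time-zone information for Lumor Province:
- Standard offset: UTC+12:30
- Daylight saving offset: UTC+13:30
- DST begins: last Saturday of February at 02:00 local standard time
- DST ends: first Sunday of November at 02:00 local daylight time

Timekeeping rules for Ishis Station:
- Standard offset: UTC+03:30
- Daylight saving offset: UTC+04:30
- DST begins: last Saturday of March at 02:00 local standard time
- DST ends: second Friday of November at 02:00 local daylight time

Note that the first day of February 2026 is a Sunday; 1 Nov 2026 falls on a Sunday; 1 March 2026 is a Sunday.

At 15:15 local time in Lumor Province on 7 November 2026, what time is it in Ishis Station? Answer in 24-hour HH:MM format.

1 February 2026 is a Sunday, so Saturdays fall on 7, 14, 21, 28; the last is February 28.
1 November 2026 is a Sunday, so the first Sunday is November 1.
7 November 2026 does not fall between 28 February and 1 November, so daylight saving is not in effect and Lumor Province is at UTC+12:30.
15:15 Lumor Province − 12h30m = 02:45 UTC.
1 March 2026 is a Sunday, so Saturdays fall on 7, 14, 21, 28; the last is March 28.
1 November 2026 is a Sunday, so the first Friday is November 6 and the second is November 13.
At the standard offset (UTC+03:30), 02:45 UTC + 3h30m = 06:15 Ishis Station standard time.
Daylight saving runs 28 March – 13 November; the standard-time date in Ishis Station, 7 November 2026, is inside that window, so Ishis Station is at UTC+04:30.
02:45 UTC + 4h30m = 07:15 Ishis Station.

07:15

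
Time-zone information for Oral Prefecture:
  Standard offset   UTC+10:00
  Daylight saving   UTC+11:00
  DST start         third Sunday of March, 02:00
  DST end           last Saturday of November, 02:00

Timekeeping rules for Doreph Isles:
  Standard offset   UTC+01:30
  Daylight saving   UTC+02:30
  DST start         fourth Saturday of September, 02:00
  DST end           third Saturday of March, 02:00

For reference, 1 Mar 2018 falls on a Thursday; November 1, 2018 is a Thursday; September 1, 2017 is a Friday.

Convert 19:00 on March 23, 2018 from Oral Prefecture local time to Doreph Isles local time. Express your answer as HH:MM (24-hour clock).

09:30

1 March 2018 is a Thursday, so the first Sunday is March 4 and the third is March 18.
1 November 2018 is a Thursday, so Saturdays fall on 3, 10, 17, 24; the last is November 24.
March 23, 2018 falls between 18 March and 24 November, so daylight saving is in effect and Oral Prefecture is at UTC+11:00.
19:00 Oral Prefecture − 11h = 08:00 UTC.
1 September 2017 is a Friday, so the first Saturday is September 2 and the fourth is September 23.
1 March 2018 is a Thursday, so the first Saturday is March 3 and the third is March 17.
At the standard offset (UTC+01:30), 08:00 UTC + 1h30m = 09:30 Doreph Isles standard time.
The standard-time date in Doreph Isles, March 23, 2018, is outside the daylight-saving period (23 September 2017 – 17 March 2018), so Doreph Isles is on standard time, UTC+01:30.
08:00 UTC + 1h30m = 09:30 Doreph Isles.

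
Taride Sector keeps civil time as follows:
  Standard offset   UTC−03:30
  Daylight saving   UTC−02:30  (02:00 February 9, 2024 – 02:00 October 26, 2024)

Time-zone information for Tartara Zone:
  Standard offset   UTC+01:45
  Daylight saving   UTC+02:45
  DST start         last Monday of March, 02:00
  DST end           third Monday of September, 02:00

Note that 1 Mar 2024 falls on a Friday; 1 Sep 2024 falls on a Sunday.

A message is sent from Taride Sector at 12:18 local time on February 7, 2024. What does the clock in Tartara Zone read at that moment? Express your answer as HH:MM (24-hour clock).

February 7, 2024 is outside the daylight-saving period (9 February – 26 October), so Taride Sector is on standard time, UTC−03:30.
12:18 Taride Sector + 3h30m = 15:48 UTC.
1 March 2024 is a Friday, so Mondays fall on 4, 11, 18, 25; the last is March 25.
1 September 2024 is a Sunday, so the first Monday is September 2 and the third is September 16.
At the standard offset (UTC+01:45), 15:48 UTC + 1h45m = 17:33 Tartara Zone standard time.
The standard-time date in Tartara Zone, February 7, 2024, is outside the daylight-saving period (25 March – 16 September), so Tartara Zone is on standard time, UTC+01:45.
15:48 UTC + 1h45m = 17:33 Tartara Zone.

17:33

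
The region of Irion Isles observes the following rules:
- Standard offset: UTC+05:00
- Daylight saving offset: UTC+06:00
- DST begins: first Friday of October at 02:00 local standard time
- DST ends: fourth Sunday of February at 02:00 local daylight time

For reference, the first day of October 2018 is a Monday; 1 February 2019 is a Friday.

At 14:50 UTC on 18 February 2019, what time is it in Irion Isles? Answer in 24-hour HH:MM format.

1 October 2018 is a Monday, so the first Friday is October 5.
1 February 2019 is a Friday, so the first Sunday is February 3 and the fourth is February 24.
At the standard offset (UTC+05:00), 14:50 UTC + 5h = 19:50 Irion Isles standard time.
The standard-time date in Irion Isles, 18 February 2019, falls between 5 October 2018 and 24 February 2019, so daylight saving is in effect and Irion Isles is at UTC+06:00.
14:50 UTC + 6h = 20:50 local.

20:50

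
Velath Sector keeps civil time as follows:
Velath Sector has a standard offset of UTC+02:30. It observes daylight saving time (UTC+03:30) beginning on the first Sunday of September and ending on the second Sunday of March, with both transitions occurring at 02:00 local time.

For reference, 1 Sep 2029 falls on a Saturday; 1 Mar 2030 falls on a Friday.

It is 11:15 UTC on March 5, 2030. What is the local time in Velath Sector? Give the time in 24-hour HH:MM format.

14:45

1 September 2029 is a Saturday, so the first Sunday is September 2.
1 March 2030 is a Friday, so the first Sunday is March 3 and the second is March 10.
At the standard offset (UTC+02:30), 11:15 UTC + 2h30m = 13:45 Velath Sector standard time.
The standard-time date in Velath Sector, March 5, 2030, lies within the daylight-saving period (2 September 2029 – 10 March 2030), so Velath Sector is on daylight time, UTC+03:30.
11:15 UTC + 3h30m = 14:45 local.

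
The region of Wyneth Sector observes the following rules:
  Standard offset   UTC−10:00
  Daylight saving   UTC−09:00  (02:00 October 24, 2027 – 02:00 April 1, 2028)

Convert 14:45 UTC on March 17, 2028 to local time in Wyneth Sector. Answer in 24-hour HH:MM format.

At the standard offset (UTC−10:00), 14:45 UTC − 10h = 04:45 Wyneth Sector standard time.
The standard-time date in Wyneth Sector, March 17, 2028, lies within the daylight-saving period (24 October 2027 – 1 April 2028), so Wyneth Sector is on daylight time, UTC−09:00.
14:45 UTC − 9h = 05:45 local.

05:45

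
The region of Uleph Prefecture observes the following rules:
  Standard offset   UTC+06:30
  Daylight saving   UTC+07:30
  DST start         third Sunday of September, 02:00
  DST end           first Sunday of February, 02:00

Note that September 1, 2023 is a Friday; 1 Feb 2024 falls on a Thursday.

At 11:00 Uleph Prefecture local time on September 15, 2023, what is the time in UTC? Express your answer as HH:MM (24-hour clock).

04:30

1 September 2023 is a Friday, so the first Sunday is September 3 and the third is September 17.
1 February 2024 is a Thursday, so the first Sunday is February 4.
Daylight saving runs 17 September 2023 – 4 February 2024; September 15, 2023 is outside that window, so Uleph Prefecture is on standard time at UTC+06:30.
11:00 local − 6h30m = 04:30 UTC.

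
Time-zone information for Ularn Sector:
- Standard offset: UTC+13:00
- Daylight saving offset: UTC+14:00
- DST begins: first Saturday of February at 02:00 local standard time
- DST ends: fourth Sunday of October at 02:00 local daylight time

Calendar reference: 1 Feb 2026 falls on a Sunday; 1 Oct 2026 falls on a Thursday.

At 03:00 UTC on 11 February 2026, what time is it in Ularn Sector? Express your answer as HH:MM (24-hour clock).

17:00

1 February 2026 is a Sunday, so the first Saturday is February 7.
1 October 2026 is a Thursday, so the first Sunday is October 4 and the fourth is October 25.
At the standard offset (UTC+13:00), 03:00 UTC + 13h = 16:00 Ularn Sector standard time.
The standard-time date in Ularn Sector, 11 February 2026, lies within the daylight-saving period (7 February – 25 October), so Ularn Sector is on daylight time, UTC+14:00.
03:00 UTC + 14h = 17:00 local.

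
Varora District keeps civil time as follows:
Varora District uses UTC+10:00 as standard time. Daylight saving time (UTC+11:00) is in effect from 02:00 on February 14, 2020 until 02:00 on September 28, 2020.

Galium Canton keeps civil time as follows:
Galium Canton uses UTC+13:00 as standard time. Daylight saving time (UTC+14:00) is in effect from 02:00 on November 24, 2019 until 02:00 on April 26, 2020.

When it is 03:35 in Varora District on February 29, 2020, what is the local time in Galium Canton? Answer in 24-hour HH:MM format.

February 29, 2020 lies within the daylight-saving period (14 February – 28 September), so Varora District is on daylight time, UTC+11:00.
03:35 Varora District − 11h = 16:35 UTC (rolling into the previous day, 28 February 2020).
At the standard offset (UTC+13:00), 16:35 UTC + 13h = 05:35 Galium Canton standard time (rolling into the next day, 29 February 2020).
The standard-time date in Galium Canton, February 29, 2020, falls between 24 November 2019 and 26 April 2020, so daylight saving is in effect and Galium Canton is at UTC+14:00.
16:35 UTC + 14h = 06:35 Galium Canton (rolling into the next day, 29 February 2020).

06:35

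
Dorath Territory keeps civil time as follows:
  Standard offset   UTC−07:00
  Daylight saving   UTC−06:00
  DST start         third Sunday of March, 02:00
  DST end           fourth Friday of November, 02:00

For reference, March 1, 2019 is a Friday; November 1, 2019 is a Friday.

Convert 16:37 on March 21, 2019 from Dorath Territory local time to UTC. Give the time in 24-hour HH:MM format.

22:37

1 March 2019 is a Friday, so the first Sunday is March 3 and the third is March 17.
1 November 2019 is a Friday, so the first Friday is November 1 and the fourth is November 22.
March 21, 2019 lies within the daylight-saving period (17 March – 22 November), so Dorath Territory is on daylight time, UTC−06:00.
16:37 local + 6h = 22:37 UTC.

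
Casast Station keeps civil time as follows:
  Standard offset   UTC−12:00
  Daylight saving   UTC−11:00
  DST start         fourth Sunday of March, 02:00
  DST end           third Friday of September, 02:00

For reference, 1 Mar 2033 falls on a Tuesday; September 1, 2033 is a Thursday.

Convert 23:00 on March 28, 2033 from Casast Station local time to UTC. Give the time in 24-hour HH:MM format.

1 March 2033 is a Tuesday, so the first Sunday is March 6 and the fourth is March 27.
1 September 2033 is a Thursday, so the first Friday is September 2 and the third is September 16.
Daylight saving runs 27 March – 16 September; March 28, 2033 is inside that window, so Casast Station is at UTC−11:00.
23:00 local + 11h = 10:00 UTC (rolling into the next day, 29 March 2033).

10:00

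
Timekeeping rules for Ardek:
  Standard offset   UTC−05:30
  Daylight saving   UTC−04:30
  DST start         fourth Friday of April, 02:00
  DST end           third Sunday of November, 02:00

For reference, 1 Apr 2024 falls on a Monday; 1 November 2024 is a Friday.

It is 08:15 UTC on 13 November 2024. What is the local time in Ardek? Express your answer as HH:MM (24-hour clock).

1 April 2024 is a Monday, so the first Friday is April 5 and the fourth is April 26.
1 November 2024 is a Friday, so the first Sunday is November 3 and the third is November 17.
At the standard offset (UTC−05:30), 08:15 UTC − 5h30m = 02:45 Ardek standard time.
Daylight saving runs 26 April – 17 November; the standard-time date in Ardek, 13 November 2024, is inside that window, so Ardek is at UTC−04:30.
08:15 UTC − 4h30m = 03:45 local.

03:45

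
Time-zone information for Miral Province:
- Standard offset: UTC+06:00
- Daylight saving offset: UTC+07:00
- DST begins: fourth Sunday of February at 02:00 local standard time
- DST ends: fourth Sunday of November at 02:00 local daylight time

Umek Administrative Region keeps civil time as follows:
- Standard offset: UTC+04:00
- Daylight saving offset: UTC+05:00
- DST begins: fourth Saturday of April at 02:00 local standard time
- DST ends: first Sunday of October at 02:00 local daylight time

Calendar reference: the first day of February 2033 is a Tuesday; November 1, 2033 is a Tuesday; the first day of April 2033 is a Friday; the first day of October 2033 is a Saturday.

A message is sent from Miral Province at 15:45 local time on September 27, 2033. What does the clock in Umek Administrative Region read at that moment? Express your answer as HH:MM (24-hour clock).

1 February 2033 is a Tuesday, so the first Sunday is February 6 and the fourth is February 27.
1 November 2033 is a Tuesday, so the first Sunday is November 6 and the fourth is November 27.
September 27, 2033 falls between 27 February and 27 November, so daylight saving is in effect and Miral Province is at UTC+07:00.
15:45 Miral Province − 7h = 08:45 UTC.
1 April 2033 is a Friday, so the first Saturday is April 2 and the fourth is April 23.
1 October 2033 is a Saturday, so the first Sunday is October 2.
At the standard offset (UTC+04:00), 08:45 UTC + 4h = 12:45 Umek Administrative Region standard time.
Daylight saving runs 23 April – 2 October; the standard-time date in Umek Administrative Region, September 27, 2033, is inside that window, so Umek Administrative Region is at UTC+05:00.
08:45 UTC + 5h = 13:45 Umek Administrative Region.

13:45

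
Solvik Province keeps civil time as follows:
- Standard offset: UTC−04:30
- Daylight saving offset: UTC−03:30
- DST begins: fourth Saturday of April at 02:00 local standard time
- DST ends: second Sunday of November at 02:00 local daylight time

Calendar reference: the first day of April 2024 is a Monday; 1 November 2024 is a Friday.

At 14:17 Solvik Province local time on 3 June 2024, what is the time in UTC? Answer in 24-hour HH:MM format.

17:47

1 April 2024 is a Monday, so the first Saturday is April 6 and the fourth is April 27.
1 November 2024 is a Friday, so the first Sunday is November 3 and the second is November 10.
3 June 2024 falls between 27 April and 10 November, so daylight saving is in effect and Solvik Province is at UTC−03:30.
14:17 local + 3h30m = 17:47 UTC.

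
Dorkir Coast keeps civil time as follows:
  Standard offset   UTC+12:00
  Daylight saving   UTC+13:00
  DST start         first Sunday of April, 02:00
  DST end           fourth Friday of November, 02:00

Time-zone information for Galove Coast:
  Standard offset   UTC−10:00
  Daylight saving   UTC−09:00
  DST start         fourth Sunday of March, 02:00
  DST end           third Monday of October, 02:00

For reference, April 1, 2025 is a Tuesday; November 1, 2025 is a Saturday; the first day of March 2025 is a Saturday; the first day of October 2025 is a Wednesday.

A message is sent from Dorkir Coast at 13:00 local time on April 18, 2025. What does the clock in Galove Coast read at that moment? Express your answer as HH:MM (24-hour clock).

15:00

1 April 2025 is a Tuesday, so the first Sunday is April 6.
1 November 2025 is a Saturday, so the first Friday is November 7 and the fourth is November 28.
April 18, 2025 falls between 6 April and 28 November, so daylight saving is in effect and Dorkir Coast is at UTC+13:00.
13:00 Dorkir Coast − 13h = 00:00 UTC.
1 March 2025 is a Saturday, so the first Sunday is March 2 and the fourth is March 23.
1 October 2025 is a Wednesday, so the first Monday is October 6 and the third is October 20.
At the standard offset (UTC−10:00), 00:00 UTC − 10h = 14:00 Galove Coast standard time (rolling into the previous day, 17 April 2025).
The standard-time date in Galove Coast, April 17, 2025, lies within the daylight-saving period (23 March – 20 October), so Galove Coast is on daylight time, UTC−09:00.
00:00 UTC − 9h = 15:00 Galove Coast (rolling into the previous day, 17 April 2025).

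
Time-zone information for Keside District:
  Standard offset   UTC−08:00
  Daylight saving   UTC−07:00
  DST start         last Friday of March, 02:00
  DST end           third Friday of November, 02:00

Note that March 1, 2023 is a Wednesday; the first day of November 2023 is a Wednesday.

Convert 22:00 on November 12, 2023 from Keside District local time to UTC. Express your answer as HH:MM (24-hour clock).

1 March 2023 is a Wednesday, so Fridays fall on 3, 10, 17, 24, 31; the last is March 31.
1 November 2023 is a Wednesday, so the first Friday is November 3 and the third is November 17.
Daylight saving runs 31 March – 17 November; November 12, 2023 is inside that window, so Keside District is at UTC−07:00.
22:00 local + 7h = 05:00 UTC (rolling into the next day, 13 November 2023).

05:00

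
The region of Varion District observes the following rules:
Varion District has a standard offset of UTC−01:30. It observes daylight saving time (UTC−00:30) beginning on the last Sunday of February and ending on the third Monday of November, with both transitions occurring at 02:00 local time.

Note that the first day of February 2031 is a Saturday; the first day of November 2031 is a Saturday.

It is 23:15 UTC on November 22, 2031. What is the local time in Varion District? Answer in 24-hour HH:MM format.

1 February 2031 is a Saturday, so Sundays fall on 2, 9, 16, 23; the last is February 23.
1 November 2031 is a Saturday, so the first Monday is November 3 and the third is November 17.
At the standard offset (UTC−01:30), 23:15 UTC − 1h30m = 21:45 Varion District standard time.
Daylight saving runs 23 February – 17 November; the standard-time date in Varion District, November 22, 2031, is outside that window, so Varion District is on standard time at UTC−01:30.
23:15 UTC − 1h30m = 21:45 local.

21:45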